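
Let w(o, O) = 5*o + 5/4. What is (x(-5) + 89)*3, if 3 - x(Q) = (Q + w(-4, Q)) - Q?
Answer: 1329/4 ≈ 332.25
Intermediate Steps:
w(o, O) = 5/4 + 5*o (w(o, O) = 5*o + 5*(¼) = 5*o + 5/4 = 5/4 + 5*o)
x(Q) = 87/4 (x(Q) = 3 - ((Q + (5/4 + 5*(-4))) - Q) = 3 - ((Q + (5/4 - 20)) - Q) = 3 - ((Q - 75/4) - Q) = 3 - ((-75/4 + Q) - Q) = 3 - 1*(-75/4) = 3 + 75/4 = 87/4)
(x(-5) + 89)*3 = (87/4 + 89)*3 = (443/4)*3 = 1329/4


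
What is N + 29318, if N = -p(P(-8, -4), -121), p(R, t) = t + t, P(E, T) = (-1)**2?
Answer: 29560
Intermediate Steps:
P(E, T) = 1
p(R, t) = 2*t
N = 242 (N = -2*(-121) = -1*(-242) = 242)
N + 29318 = 242 + 29318 = 29560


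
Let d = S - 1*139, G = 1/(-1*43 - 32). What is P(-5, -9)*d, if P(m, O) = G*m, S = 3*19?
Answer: -82/15 ≈ -5.4667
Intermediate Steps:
S = 57
G = -1/75 (G = 1/(-43 - 32) = 1/(-75) = -1/75 ≈ -0.013333)
P(m, O) = -m/75
d = -82 (d = 57 - 1*139 = 57 - 139 = -82)
P(-5, -9)*d = -1/75*(-5)*(-82) = (1/15)*(-82) = -82/15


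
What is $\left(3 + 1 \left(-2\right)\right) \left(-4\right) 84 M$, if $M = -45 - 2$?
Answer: $15792$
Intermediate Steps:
$M = -47$ ($M = -45 - 2 = -47$)
$\left(3 + 1 \left(-2\right)\right) \left(-4\right) 84 M = \left(3 + 1 \left(-2\right)\right) \left(-4\right) 84 \left(-47\right) = \left(3 - 2\right) \left(-4\right) 84 \left(-47\right) = 1 \left(-4\right) 84 \left(-47\right) = \left(-4\right) 84 \left(-47\right) = \left(-336\right) \left(-47\right) = 15792$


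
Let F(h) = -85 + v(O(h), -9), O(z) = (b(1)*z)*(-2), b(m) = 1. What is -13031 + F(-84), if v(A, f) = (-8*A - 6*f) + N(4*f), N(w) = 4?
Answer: -14402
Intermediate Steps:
O(z) = -2*z (O(z) = (1*z)*(-2) = z*(-2) = -2*z)
v(A, f) = 4 - 8*A - 6*f (v(A, f) = (-8*A - 6*f) + 4 = 4 - 8*A - 6*f)
F(h) = -27 + 16*h (F(h) = -85 + (4 - (-16)*h - 6*(-9)) = -85 + (4 + 16*h + 54) = -85 + (58 + 16*h) = -27 + 16*h)
-13031 + F(-84) = -13031 + (-27 + 16*(-84)) = -13031 + (-27 - 1344) = -13031 - 1371 = -14402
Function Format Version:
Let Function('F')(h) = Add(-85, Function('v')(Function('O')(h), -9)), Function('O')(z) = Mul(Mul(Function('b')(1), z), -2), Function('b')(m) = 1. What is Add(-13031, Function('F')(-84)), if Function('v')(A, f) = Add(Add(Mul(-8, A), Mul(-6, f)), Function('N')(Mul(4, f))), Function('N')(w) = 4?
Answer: -14402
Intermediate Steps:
Function('O')(z) = Mul(-2, z) (Function('O')(z) = Mul(Mul(1, z), -2) = Mul(z, -2) = Mul(-2, z))
Function('v')(A, f) = Add(4, Mul(-8, A), Mul(-6, f)) (Function('v')(A, f) = Add(Add(Mul(-8, A), Mul(-6, f)), 4) = Add(4, Mul(-8, A), Mul(-6, f)))
Function('F')(h) = Add(-27, Mul(16, h)) (Function('F')(h) = Add(-85, Add(4, Mul(-8, Mul(-2, h)), Mul(-6, -9))) = Add(-85, Add(4, Mul(16, h), 54)) = Add(-85, Add(58, Mul(16, h))) = Add(-27, Mul(16, h)))
Add(-13031, Function('F')(-84)) = Add(-13031, Add(-27, Mul(16, -84))) = Add(-13031, Add(-27, -1344)) = Add(-13031, -1371) = -14402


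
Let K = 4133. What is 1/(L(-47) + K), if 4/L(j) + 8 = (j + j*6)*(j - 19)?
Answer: 10853/44855451 ≈ 0.00024196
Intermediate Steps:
L(j) = 4/(-8 + 7*j*(-19 + j)) (L(j) = 4/(-8 + (j + j*6)*(j - 19)) = 4/(-8 + (j + 6*j)*(-19 + j)) = 4/(-8 + (7*j)*(-19 + j)) = 4/(-8 + 7*j*(-19 + j)))
1/(L(-47) + K) = 1/(4/(-8 - 133*(-47) + 7*(-47)²) + 4133) = 1/(4/(-8 + 6251 + 7*2209) + 4133) = 1/(4/(-8 + 6251 + 15463) + 4133) = 1/(4/21706 + 4133) = 1/(4*(1/21706) + 4133) = 1/(2/10853 + 4133) = 1/(44855451/10853) = 10853/44855451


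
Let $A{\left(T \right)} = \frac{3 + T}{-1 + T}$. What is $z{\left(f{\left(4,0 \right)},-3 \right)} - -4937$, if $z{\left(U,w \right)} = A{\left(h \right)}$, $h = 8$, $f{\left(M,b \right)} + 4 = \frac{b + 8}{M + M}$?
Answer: $\frac{34570}{7} \approx 4938.6$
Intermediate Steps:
$f{\left(M,b \right)} = -4 + \frac{8 + b}{2 M}$ ($f{\left(M,b \right)} = -4 + \frac{b + 8}{M + M} = -4 + \frac{8 + b}{2 M}$)
$A{\left(T \right)} = \frac{3 + T}{-1 + T}$
$z{\left(U,w \right)} = \frac{11}{7}$ ($z{\left(U,w \right)} = \frac{3 + 8}{-1 + 8} = \frac{1}{7} \cdot 11 = \frac{11}{7}$)
$z{\left(f{\left(4,0 \right)},-3 \right)} - -4937 = \frac{11}{7} - -4937 = \frac{11}{7} + 4937 = \frac{34570}{7}$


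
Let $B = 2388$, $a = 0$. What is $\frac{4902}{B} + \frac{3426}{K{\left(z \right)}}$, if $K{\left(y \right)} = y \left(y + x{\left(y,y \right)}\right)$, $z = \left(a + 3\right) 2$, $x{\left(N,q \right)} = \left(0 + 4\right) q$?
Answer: $\frac{62942}{2985} \approx 21.086$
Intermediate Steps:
$x{\left(N,q \right)} = 4 q$
$z = 6$ ($z = \left(0 + 3\right) 2 = 3 \cdot 2 = 6$)
$K{\left(y \right)} = 5 y^{2}$ ($K{\left(y \right)} = y \left(y + 4 y\right) = y 5 y = 5 y^{2}$)
$\frac{4902}{B} + \frac{3426}{K{\left(z \right)}} = \frac{4902}{2388} + \frac{3426}{5 \cdot 6^{2}} = 4902 \cdot \frac{1}{2388} + \frac{3426}{5 \cdot 36} = \frac{817}{398} + \frac{3426}{180} = \frac{817}{398} + 3426 \cdot \frac{1}{180} = \frac{817}{398} + \frac{571}{30} = \frac{62942}{2985}$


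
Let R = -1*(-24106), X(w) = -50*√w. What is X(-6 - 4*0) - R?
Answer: -24106 - 50*I*√6 ≈ -24106.0 - 122.47*I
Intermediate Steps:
R = 24106
X(-6 - 4*0) - R = -50*√(-6 - 4*0) - 1*24106 = -50*√(-6 + 0) - 24106 = -50*I*√6 - 24106 = -24106 - 50*I*√6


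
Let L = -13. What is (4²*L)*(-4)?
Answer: 832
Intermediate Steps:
(4²*L)*(-4) = (4²*(-13))*(-4) = (16*(-13))*(-4) = -208*(-4) = 832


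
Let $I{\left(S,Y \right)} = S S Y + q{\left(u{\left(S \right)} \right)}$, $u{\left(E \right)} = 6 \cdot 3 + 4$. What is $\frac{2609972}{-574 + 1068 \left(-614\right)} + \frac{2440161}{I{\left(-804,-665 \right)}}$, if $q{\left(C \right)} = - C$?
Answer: $- \frac{561770746330975}{141066333401906} \approx -3.9823$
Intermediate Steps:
$u{\left(E \right)} = 22$ ($u{\left(E \right)} = 18 + 4 = 22$)
$I{\left(S,Y \right)} = -22 + Y S^{2}$ ($I{\left(S,Y \right)} = S S Y - 22 = S^{2} Y - 22 = Y S^{2} - 22 = -22 + Y S^{2}$)
$\frac{2609972}{-574 + 1068 \left(-614\right)} + \frac{2440161}{I{\left(-804,-665 \right)}} = \frac{2609972}{-574 + 1068 \left(-614\right)} + \frac{2440161}{-22 - 665 \left(-804\right)^{2}} = \frac{2609972}{-574 - 655752} + \frac{2440161}{-22 - 429866640} = \frac{2609972}{-656326} + \frac{2440161}{-22 - 429866640} = 2609972 \left(- \frac{1}{656326}\right) + \frac{2440161}{-429866662} = - \frac{1304986}{328163} + 2440161 \left(- \frac{1}{429866662}\right) = - \frac{1304986}{328163} - \frac{2440161}{429866662} = - \frac{561770746330975}{141066333401906}$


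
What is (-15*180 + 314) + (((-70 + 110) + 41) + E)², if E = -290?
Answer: 41295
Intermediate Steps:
(-15*180 + 314) + (((-70 + 110) + 41) + E)² = (-15*180 + 314) + (((-70 + 110) + 41) - 290)² = (-2700 + 314) + ((40 + 41) - 290)² = -2386 + (81 - 290)² = -2386 + (-209)² = -2386 + 43681 = 41295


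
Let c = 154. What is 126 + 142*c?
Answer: 21994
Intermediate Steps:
126 + 142*c = 126 + 142*154 = 126 + 21868 = 21994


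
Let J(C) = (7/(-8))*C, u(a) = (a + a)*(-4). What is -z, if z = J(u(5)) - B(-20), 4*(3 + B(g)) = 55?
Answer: -97/4 ≈ -24.250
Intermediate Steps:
B(g) = 43/4 (B(g) = -3 + (¼)*55 = -3 + 55/4 = 43/4)
u(a) = -8*a (u(a) = (2*a)*(-4) = -8*a)
J(C) = -7*C/8 (J(C) = (7*(-⅛))*C = -7*C/8)
z = 97/4 (z = -(-7)*5 - 1*43/4 = -7/8*(-40) - 43/4 = 35 - 43/4 = 97/4 ≈ 24.250)
-z = -1*97/4 = -97/4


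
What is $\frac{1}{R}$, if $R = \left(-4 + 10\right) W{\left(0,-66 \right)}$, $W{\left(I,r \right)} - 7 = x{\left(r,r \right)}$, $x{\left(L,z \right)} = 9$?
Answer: $\frac{1}{96} \approx 0.010417$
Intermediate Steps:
$W{\left(I,r \right)} = 16$ ($W{\left(I,r \right)} = 7 + 9 = 16$)
$R = 96$ ($R = \left(-4 + 10\right) 16 = 6 \cdot 16 = 96$)
$\frac{1}{R} = \frac{1}{96}$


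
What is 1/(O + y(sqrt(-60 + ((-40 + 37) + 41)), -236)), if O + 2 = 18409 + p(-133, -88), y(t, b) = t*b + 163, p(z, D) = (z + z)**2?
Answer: 757/67630166 + I*sqrt(22)/33815083 ≈ 1.1193e-5 + 1.3871e-7*I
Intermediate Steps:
p(z, D) = 4*z**2 (p(z, D) = (2*z)**2 = 4*z**2)
y(t, b) = 163 + b*t (y(t, b) = b*t + 163 = 163 + b*t)
O = 89163 (O = -2 + (18409 + 4*(-133)**2) = -2 + (18409 + 4*17689) = -2 + (18409 + 70756) = -2 + 89165 = 89163)
1/(O + y(sqrt(-60 + ((-40 + 37) + 41)), -236)) = 1/(89163 + (163 - 236*sqrt(-60 + ((-40 + 37) + 41)))) = 1/(89163 + (163 - 236*sqrt(-60 + (-3 + 41)))) = 1/(89163 + (163 - 236*sqrt(-60 + 38))) = 1/(89163 + (163 - 236*I*sqrt(22))) = 1/(89326 - 236*I*sqrt(22))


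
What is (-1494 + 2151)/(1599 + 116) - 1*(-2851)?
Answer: 4890122/1715 ≈ 2851.4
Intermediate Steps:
(-1494 + 2151)/(1599 + 116) - 1*(-2851) = 657/1715 + 2851 = 4890122/1715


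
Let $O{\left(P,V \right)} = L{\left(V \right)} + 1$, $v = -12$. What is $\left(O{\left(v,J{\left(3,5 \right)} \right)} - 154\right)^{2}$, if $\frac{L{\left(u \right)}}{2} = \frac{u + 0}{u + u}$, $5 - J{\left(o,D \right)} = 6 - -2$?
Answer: $23104$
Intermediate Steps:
$J{\left(o,D \right)} = -3$ ($J{\left(o,D \right)} = 5 - \left(6 - -2\right) = 5 - \left(6 + 2\right) = 5 - 8 = -3$)
$L{\left(u \right)} = 1$ ($L{\left(u \right)} = 2 \frac{u + 0}{u + u} = 2 \frac{u}{2 u} = 2 u \frac{1}{2 u} = 2 \cdot \frac{1}{2} = 1$)
$O{\left(P,V \right)} = 2$ ($O{\left(P,V \right)} = 1 + 1 = 2$)
$\left(O{\left(v,J{\left(3,5 \right)} \right)} - 154\right)^{2} = \left(2 - 154\right)^{2} = \left(-152\right)^{2} = 23104$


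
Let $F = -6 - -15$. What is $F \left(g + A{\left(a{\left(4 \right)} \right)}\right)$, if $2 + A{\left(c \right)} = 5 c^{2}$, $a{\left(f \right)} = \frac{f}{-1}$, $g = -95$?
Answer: $-153$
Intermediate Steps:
$a{\left(f \right)} = - f$ ($a{\left(f \right)} = f \left(-1\right) = - f$)
$F = 9$ ($F = -6 + 15 = 9$)
$A{\left(c \right)} = -2 + 5 c^{2}$
$F \left(g + A{\left(a{\left(4 \right)} \right)}\right) = 9 \left(-95 - \left(2 - 5 \left(\left(-1\right) 4\right)^{2}\right)\right) = 9 \left(-95 - \left(2 - 5 \left(-4\right)^{2}\right)\right) = 9 \left(-95 + \left(-2 + 5 \cdot 16\right)\right) = 9 \left(-95 + \left(-2 + 80\right)\right) = 9 \left(-95 + 78\right) = 9 \left(-17\right) = -153$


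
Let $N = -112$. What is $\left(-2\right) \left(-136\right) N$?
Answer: $-30464$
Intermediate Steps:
$\left(-2\right) \left(-136\right) N = \left(-2\right) \left(-136\right) \left(-112\right) = 272 \left(-112\right) = -30464$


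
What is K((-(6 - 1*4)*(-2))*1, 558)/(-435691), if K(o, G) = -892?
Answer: 892/435691 ≈ 0.0020473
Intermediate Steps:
K((-(6 - 1*4)*(-2))*1, 558)/(-435691) = -892/(-435691) = -892*(-1/435691) = 892/435691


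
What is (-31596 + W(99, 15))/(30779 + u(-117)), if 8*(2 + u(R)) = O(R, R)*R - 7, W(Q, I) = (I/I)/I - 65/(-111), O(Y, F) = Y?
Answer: -70141672/72121695 ≈ -0.97255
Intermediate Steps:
W(Q, I) = 65/111 + 1/I (W(Q, I) = 1/I - 65*(-1/111) = 1/I + 65/111 = 65/111 + 1/I)
u(R) = -23/8 + R²/8 (u(R) = -2 + (R*R - 7)/8 = -2 + (R² - 7)/8 = -2 + (-7 + R²)/8 = -2 + (-7/8 + R²/8) = -23/8 + R²/8)
(-31596 + W(99, 15))/(30779 + u(-117)) = (-31596 + (65/111 + 1/15))/(30779 + (-23/8 + (⅛)*(-117)²)) = (-31596 + (65/111 + 1/15))/(30779 + (-23/8 + (⅛)*13689)) = (-31596 + 362/555)/(30779 + (-23/8 + 13689/8)) = -17535418/(555*(30779 + 6833/4)) = -17535418/(555*129949/4) = -17535418/555*4/129949 = -70141672/72121695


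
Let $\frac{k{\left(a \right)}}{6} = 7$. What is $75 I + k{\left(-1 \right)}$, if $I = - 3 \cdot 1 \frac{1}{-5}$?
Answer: $87$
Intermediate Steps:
$I = \frac{3}{5}$ ($I = - 3 \cdot 1 \left(- \frac{1}{5}\right) = \left(-3\right) \left(- \frac{1}{5}\right) = \frac{3}{5} \approx 0.6$)
$k{\left(a \right)} = 42$ ($k{\left(a \right)} = 6 \cdot 7 = 42$)
$75 I + k{\left(-1 \right)} = 75 \cdot \frac{3}{5} + 42 = 45 + 42 = 87$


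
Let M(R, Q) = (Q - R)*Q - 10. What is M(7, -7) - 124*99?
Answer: -12188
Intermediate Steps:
M(R, Q) = -10 + Q*(Q - R) (M(R, Q) = Q*(Q - R) - 10 = -10 + Q*(Q - R))
M(7, -7) - 124*99 = (-10 + (-7)**2 - 1*(-7)*7) - 124*99 = (-10 + 49 + 49) - 12276 = 88 - 12276 = -12188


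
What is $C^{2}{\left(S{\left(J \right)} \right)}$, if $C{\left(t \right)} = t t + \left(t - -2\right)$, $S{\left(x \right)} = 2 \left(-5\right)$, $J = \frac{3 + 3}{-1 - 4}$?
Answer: $8464$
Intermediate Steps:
$J = - \frac{6}{5}$ ($J = \frac{6}{-5} = 6 \left(- \frac{1}{5}\right) = - \frac{6}{5} \approx -1.2$)
$S{\left(x \right)} = -10$
$C{\left(t \right)} = 2 + t + t^{2}$ ($C{\left(t \right)} = t^{2} + \left(t + 2\right) = t^{2} + \left(2 + t\right) = 2 + t + t^{2}$)
$C^{2}{\left(S{\left(J \right)} \right)} = \left(2 - 10 + \left(-10\right)^{2}\right)^{2} = \left(2 - 10 + 100\right)^{2} = 92^{2} = 8464$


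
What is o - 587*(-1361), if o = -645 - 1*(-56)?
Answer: 798318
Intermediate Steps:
o = -589 (o = -645 + 56 = -589)
o - 587*(-1361) = -589 - 587*(-1361) = -589 + 798907 = 798318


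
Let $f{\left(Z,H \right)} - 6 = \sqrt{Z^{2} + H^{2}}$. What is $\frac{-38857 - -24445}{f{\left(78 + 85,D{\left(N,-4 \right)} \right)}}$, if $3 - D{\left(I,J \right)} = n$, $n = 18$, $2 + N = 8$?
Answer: $\frac{43236}{13379} - \frac{7206 \sqrt{26794}}{13379} \approx -84.932$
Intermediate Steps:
$N = 6$ ($N = -2 + 8 = 6$)
$D{\left(I,J \right)} = -15$ ($D{\left(I,J \right)} = 3 - 18 = -15$)
$f{\left(Z,H \right)} = 6 + \sqrt{H^{2} + Z^{2}}$ ($f{\left(Z,H \right)} = 6 + \sqrt{Z^{2} + H^{2}} = 6 + \sqrt{H^{2} + Z^{2}}$)
$\frac{-38857 - -24445}{f{\left(78 + 85,D{\left(N,-4 \right)} \right)}} = \frac{-38857 - -24445}{6 + \sqrt{\left(-15\right)^{2} + \left(78 + 85\right)^{2}}} = \frac{-38857 + 24445}{6 + \sqrt{225 + 163^{2}}} = - \frac{14412}{6 + \sqrt{225 + 26569}} = - \frac{14412}{6 + \sqrt{26794}}$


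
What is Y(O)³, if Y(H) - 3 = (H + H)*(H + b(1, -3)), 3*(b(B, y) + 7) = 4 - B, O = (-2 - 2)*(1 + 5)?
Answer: 3004685307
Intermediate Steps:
O = -24 (O = -4*6 = -24)
b(B, y) = -17/3 - B/3 (b(B, y) = -7 + (4 - B)/3 = -7 + (4/3 - B/3) = -17/3 - B/3)
Y(H) = 3 + 2*H*(-6 + H) (Y(H) = 3 + (H + H)*(H + (-17/3 - ⅓*1)) = 3 + (2*H)*(H + (-17/3 - ⅓)) = 3 + (2*H)*(H - 6) = 3 + (2*H)*(-6 + H) = 3 + 2*H*(-6 + H))
Y(O)³ = (3 - 12*(-24) + 2*(-24)²)³ = (3 + 288 + 2*576)³ = (3 + 288 + 1152)³ = 1443³ = 3004685307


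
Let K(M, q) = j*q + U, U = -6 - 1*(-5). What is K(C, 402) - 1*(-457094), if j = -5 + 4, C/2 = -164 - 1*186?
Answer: 456691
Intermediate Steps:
C = -700 (C = 2*(-164 - 1*186) = 2*(-164 - 186) = 2*(-350) = -700)
U = -1 (U = -6 + 5 = -1)
j = -1
K(M, q) = -1 - q (K(M, q) = -q - 1 = -1 - q)
K(C, 402) - 1*(-457094) = (-1 - 1*402) - 1*(-457094) = (-1 - 402) + 457094 = -403 + 457094 = 456691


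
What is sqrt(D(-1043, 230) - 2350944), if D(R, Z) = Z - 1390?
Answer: 2*I*sqrt(588026) ≈ 1533.7*I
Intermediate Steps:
D(R, Z) = -1390 + Z
sqrt(D(-1043, 230) - 2350944) = sqrt((-1390 + 230) - 2350944) = sqrt(-1160 - 2350944) = sqrt(-2352104) = 2*I*sqrt(588026)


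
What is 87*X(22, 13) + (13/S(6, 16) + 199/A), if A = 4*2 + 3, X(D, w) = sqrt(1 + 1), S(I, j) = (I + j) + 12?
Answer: 6909/374 + 87*sqrt(2) ≈ 141.51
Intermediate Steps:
S(I, j) = 12 + I + j
X(D, w) = sqrt(2)
A = 11 (A = 8 + 3 = 11)
87*X(22, 13) + (13/S(6, 16) + 199/A) = 87*sqrt(2) + (13/(12 + 6 + 16) + 199/11) = 87*sqrt(2) + (13/34 + 199*(1/11)) = 87*sqrt(2) + (13*(1/34) + 199/11) = 87*sqrt(2) + (13/34 + 199/11) = 87*sqrt(2) + 6909/374 = 6909/374 + 87*sqrt(2)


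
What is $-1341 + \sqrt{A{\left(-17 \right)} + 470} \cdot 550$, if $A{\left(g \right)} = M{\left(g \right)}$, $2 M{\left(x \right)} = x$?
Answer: $-1341 + 275 \sqrt{1846} \approx 10474.0$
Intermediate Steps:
$M{\left(x \right)} = \frac{x}{2}$
$A{\left(g \right)} = \frac{g}{2}$
$-1341 + \sqrt{A{\left(-17 \right)} + 470} \cdot 550 = -1341 + \sqrt{\frac{1}{2} \left(-17\right) + 470} \cdot 550 = -1341 + \sqrt{- \frac{17}{2} + 470} \cdot 550 = -1341 + \sqrt{\frac{923}{2}} \cdot 550 = -1341 + \frac{\sqrt{1846}}{2} \cdot 550 = -1341 + 275 \sqrt{1846}$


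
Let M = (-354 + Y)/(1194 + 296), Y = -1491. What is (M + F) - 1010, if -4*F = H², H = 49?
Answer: -960447/596 ≈ -1611.5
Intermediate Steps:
F = -2401/4 (F = -¼*49² = -¼*2401 = -2401/4 ≈ -600.25)
M = -369/298 (M = (-354 - 1491)/(1194 + 296) = -1845/1490 = -1845*1/1490 = -369/298 ≈ -1.2383)
(M + F) - 1010 = (-369/298 - 2401/4) - 1010 = -358487/596 - 1010 = -960447/596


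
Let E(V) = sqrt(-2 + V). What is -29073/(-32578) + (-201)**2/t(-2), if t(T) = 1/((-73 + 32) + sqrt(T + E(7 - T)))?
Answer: -53963505825/32578 + 40401*sqrt(-2 + sqrt(7)) ≈ -1.6240e+6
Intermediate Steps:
t(T) = 1/(-41 + sqrt(T + sqrt(5 - T))) (t(T) = 1/((-73 + 32) + sqrt(T + sqrt(-2 + (7 - T)))) = 1/(-41 + sqrt(T + sqrt(5 - T))))
-29073/(-32578) + (-201)**2/t(-2) = -29073/(-32578) + (-201)**2/(1/(-41 + sqrt(-2 + sqrt(5 - 1*(-2))))) = -29073*(-1/32578) + 40401/(1/(-41 + sqrt(-2 + sqrt(5 + 2)))) = 29073/32578 + 40401/(1/(-41 + sqrt(-2 + sqrt(7)))) = 29073/32578 + 40401*(-41 + sqrt(-2 + sqrt(7))) = 29073/32578 + (-1656441 + 40401*sqrt(-2 + sqrt(7))) = -53963505825/32578 + 40401*sqrt(-2 + sqrt(7))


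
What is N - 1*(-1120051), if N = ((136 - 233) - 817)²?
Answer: 1955447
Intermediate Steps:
N = 835396 (N = (-97 - 817)² = (-914)² = 835396)
N - 1*(-1120051) = 835396 - 1*(-1120051) = 835396 + 1120051 = 1955447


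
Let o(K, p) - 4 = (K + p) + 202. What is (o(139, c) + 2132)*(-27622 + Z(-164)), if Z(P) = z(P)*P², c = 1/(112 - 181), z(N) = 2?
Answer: 4472767040/69 ≈ 6.4823e+7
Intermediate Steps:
c = -1/69 (c = 1/(-69) = -1/69 ≈ -0.014493)
o(K, p) = 206 + K + p (o(K, p) = 4 + ((K + p) + 202) = 4 + (202 + K + p) = 206 + K + p)
Z(P) = 2*P²
(o(139, c) + 2132)*(-27622 + Z(-164)) = ((206 + 139 - 1/69) + 2132)*(-27622 + 2*(-164)²) = (23804/69 + 2132)*(-27622 + 2*26896) = 170912*(-27622 + 53792)/69 = (170912/69)*26170 = 4472767040/69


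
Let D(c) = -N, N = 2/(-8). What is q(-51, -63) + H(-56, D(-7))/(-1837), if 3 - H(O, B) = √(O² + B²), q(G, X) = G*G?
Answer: 4778034/1837 + √50177/7348 ≈ 2601.0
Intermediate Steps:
q(G, X) = G²
N = -¼ (N = 2*(-⅛) = -¼ ≈ -0.25000)
D(c) = ¼ (D(c) = -1*(-¼) = ¼)
H(O, B) = 3 - √(B² + O²) (H(O, B) = 3 - √(O² + B²) = 3 - √(B² + O²))
q(-51, -63) + H(-56, D(-7))/(-1837) = (-51)² + (3 - √((¼)² + (-56)²))/(-1837) = 2601 + (3 - √(1/16 + 3136))*(-1/1837) = 2601 + (3 - √(50177/16))*(-1/1837) = 2601 + (3 - √50177/4)*(-1/1837) = 2601 + (-3/1837 + √50177/7348) = 4778034/1837 + √50177/7348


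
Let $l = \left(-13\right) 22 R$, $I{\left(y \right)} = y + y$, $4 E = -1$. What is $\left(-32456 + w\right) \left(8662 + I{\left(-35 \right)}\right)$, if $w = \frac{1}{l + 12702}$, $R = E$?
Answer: $- \frac{7124086270560}{25547} \approx -2.7886 \cdot 10^{8}$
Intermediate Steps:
$E = - \frac{1}{4}$ ($E = \frac{1}{4} \left(-1\right) = - \frac{1}{4} \approx -0.25$)
$R = - \frac{1}{4} \approx -0.25$
$I{\left(y \right)} = 2 y$
$l = \frac{143}{2}$ ($l = \left(-13\right) 22 \left(- \frac{1}{4}\right) = \left(-286\right) \left(- \frac{1}{4}\right) = \frac{143}{2} \approx 71.5$)
$w = \frac{2}{25547}$ ($w = \frac{1}{\frac{143}{2} + 12702} = \frac{1}{\frac{25547}{2}} = \frac{2}{25547} \approx 7.8287 \cdot 10^{-5}$)
$\left(-32456 + w\right) \left(8662 + I{\left(-35 \right)}\right) = \left(-32456 + \frac{2}{25547}\right) \left(8662 + 2 \left(-35\right)\right) = - \frac{829153430 \left(8662 - 70\right)}{25547} = \left(- \frac{829153430}{25547}\right) 8592 = - \frac{7124086270560}{25547}$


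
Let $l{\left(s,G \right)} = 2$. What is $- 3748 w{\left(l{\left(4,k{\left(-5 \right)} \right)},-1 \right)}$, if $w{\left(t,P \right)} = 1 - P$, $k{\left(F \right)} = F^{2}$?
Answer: $-7496$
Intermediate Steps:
$- 3748 w{\left(l{\left(4,k{\left(-5 \right)} \right)},-1 \right)} = - 3748 \left(1 - -1\right) = - 3748 \left(1 + 1\right) = \left(-3748\right) 2 = -7496$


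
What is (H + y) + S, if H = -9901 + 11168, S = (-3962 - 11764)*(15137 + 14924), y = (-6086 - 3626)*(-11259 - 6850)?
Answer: -296863411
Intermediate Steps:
y = 175874608 (y = -9712*(-18109) = 175874608)
S = -472739286 (S = -15726*30061 = -472739286)
H = 1267
(H + y) + S = (1267 + 175874608) - 472739286 = 175875875 - 472739286 = -296863411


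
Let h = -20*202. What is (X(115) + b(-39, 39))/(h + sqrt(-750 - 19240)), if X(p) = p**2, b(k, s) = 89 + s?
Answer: -5394612/1634159 - 13353*I*sqrt(19990)/16341590 ≈ -3.3012 - 0.11553*I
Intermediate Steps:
h = -4040
(X(115) + b(-39, 39))/(h + sqrt(-750 - 19240)) = (115**2 + (89 + 39))/(-4040 + sqrt(-750 - 19240)) = (13225 + 128)/(-4040 + sqrt(-19990)) = 13353/(-4040 + I*sqrt(19990))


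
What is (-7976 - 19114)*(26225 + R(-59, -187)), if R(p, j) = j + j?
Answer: -700303590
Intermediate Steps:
R(p, j) = 2*j
(-7976 - 19114)*(26225 + R(-59, -187)) = (-7976 - 19114)*(26225 + 2*(-187)) = -27090*(26225 - 374) = -27090*25851 = -700303590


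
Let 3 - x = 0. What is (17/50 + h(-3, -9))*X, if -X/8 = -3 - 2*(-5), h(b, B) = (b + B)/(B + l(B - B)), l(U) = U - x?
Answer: -1876/25 ≈ -75.040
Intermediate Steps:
x = 3 (x = 3 - 1*0 = 3 + 0 = 3)
l(U) = -3 + U (l(U) = U - 1*3 = U - 3 = -3 + U)
h(b, B) = (B + b)/(-3 + B) (h(b, B) = (b + B)/(B + (-3 + (B - B))) = (B + b)/(B + (-3 + 0)) = (B + b)/(B - 3) = (B + b)/(-3 + B))
X = -56 (X = -8*(-3 - 2*(-5)) = -8*(-3 + 10) = -8*7 = -56)
(17/50 + h(-3, -9))*X = (17/50 + (-9 - 3)/(-3 - 9))*(-56) = (17*(1/50) - 12/(-12))*(-56) = (17/50 - 1/12*(-12))*(-56) = (17/50 + 1)*(-56) = (67/50)*(-56) = -1876/25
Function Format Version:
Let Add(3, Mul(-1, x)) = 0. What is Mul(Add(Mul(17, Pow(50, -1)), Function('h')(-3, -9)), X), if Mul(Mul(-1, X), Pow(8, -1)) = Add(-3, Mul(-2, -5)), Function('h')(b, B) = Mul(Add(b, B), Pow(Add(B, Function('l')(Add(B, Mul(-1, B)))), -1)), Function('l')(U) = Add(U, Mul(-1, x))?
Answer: Rational(-1876, 25) ≈ -75.040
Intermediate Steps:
x = 3 (x = Add(3, Mul(-1, 0)) = Add(3, 0) = 3)
Function('l')(U) = Add(-3, U) (Function('l')(U) = Add(U, Mul(-1, 3)) = Add(U, -3) = Add(-3, U))
Function('h')(b, B) = Mul(Pow(Add(-3, B), -1), Add(B, b)) (Function('h')(b, B) = Mul(Add(b, B), Pow(Add(B, Add(-3, Add(B, Mul(-1, B)))), -1)) = Mul(Add(B, b), Pow(Add(B, Add(-3, 0)), -1)) = Mul(Add(B, b), Pow(Add(B, -3), -1)) = Mul(Add(B, b), Pow(Add(-3, B), -1)) = Mul(Pow(Add(-3, B), -1), Add(B, b)))
X = -56 (X = Mul(-8, Add(-3, Mul(-2, -5))) = Mul(-8, Add(-3, 10)) = Mul(-8, 7) = -56)
Mul(Add(Mul(17, Pow(50, -1)), Function('h')(-3, -9)), X) = Mul(Add(Mul(17, Pow(50, -1)), Mul(Pow(Add(-3, -9), -1), Add(-9, -3))), -56) = Mul(Add(Mul(17, Rational(1, 50)), Mul(Pow(-12, -1), -12)), -56) = Mul(Add(Rational(17, 50), Mul(Rational(-1, 12), -12)), -56) = Mul(Add(Rational(17, 50), 1), -56) = Mul(Rational(67, 50), -56) = Rational(-1876, 25)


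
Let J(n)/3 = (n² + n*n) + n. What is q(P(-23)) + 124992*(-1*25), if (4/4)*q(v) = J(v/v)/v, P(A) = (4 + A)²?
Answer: -1128052791/361 ≈ -3.1248e+6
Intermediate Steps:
J(n) = 3*n + 6*n² (J(n) = 3*((n² + n*n) + n) = 3*((n² + n²) + n) = 3*(2*n² + n) = 3*(n + 2*n²) = 3*n + 6*n²)
q(v) = 9/v (q(v) = (3*(v/v)*(1 + 2*(v/v)))/v = (3*1*(1 + 2*1))/v = (3*1*(1 + 2))/v = (3*1*3)/v = 9/v)
q(P(-23)) + 124992*(-1*25) = 9/((4 - 23)²) + 124992*(-1*25) = 9/((-19)²) + 124992*(-25) = 9/361 - 3124800 = -1128052791/361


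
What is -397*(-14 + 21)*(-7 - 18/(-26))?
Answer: 227878/13 ≈ 17529.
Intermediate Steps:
-397*(-14 + 21)*(-7 - 18/(-26)) = -2779*(-7 - 18*(-1/26)) = -2779*(-7 + 9/13) = -2779*(-82)/13 = -397*(-574/13) = 227878/13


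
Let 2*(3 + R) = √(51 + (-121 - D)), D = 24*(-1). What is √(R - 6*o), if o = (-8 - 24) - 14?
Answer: √(1092 + 2*I*√46)/2 ≈ 16.523 + 0.10262*I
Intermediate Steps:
o = -46 (o = -32 - 14 = -46)
D = -24
R = -3 + I*√46/2 (R = -3 + √(51 + (-121 - 1*(-24)))/2 = -3 + √(51 + (-121 + 24))/2 = -3 + √(51 - 97)/2 = -3 + √(-46)/2 = -3 + (I*√46)/2 = -3 + I*√46/2 ≈ -3.0 + 3.3912*I)
√(R - 6*o) = √((-3 + I*√46/2) - 6*(-46)) = √((-3 + I*√46/2) + 276) = √(273 + I*√46/2)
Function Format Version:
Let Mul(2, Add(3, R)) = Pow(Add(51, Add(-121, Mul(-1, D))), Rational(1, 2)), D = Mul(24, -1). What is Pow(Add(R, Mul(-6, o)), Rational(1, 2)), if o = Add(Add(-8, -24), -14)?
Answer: Mul(Rational(1, 2), Pow(Add(1092, Mul(2, I, Pow(46, Rational(1, 2)))), Rational(1, 2))) ≈ Add(16.523, Mul(0.10262, I))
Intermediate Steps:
o = -46 (o = Add(-32, -14) = -46)
D = -24
R = Add(-3, Mul(Rational(1, 2), I, Pow(46, Rational(1, 2)))) (R = Add(-3, Mul(Rational(1, 2), Pow(Add(51, Add(-121, Mul(-1, -24))), Rational(1, 2)))) = Add(-3, Mul(Rational(1, 2), Pow(Add(51, Add(-121, 24)), Rational(1, 2)))) = Add(-3, Mul(Rational(1, 2), Pow(Add(51, -97), Rational(1, 2)))) = Add(-3, Mul(Rational(1, 2), Pow(-46, Rational(1, 2)))) = Add(-3, Mul(Rational(1, 2), Mul(I, Pow(46, Rational(1, 2))))) = Add(-3, Mul(Rational(1, 2), I, Pow(46, Rational(1, 2)))) ≈ Add(-3.0000, Mul(3.3912, I)))
Pow(Add(R, Mul(-6, o)), Rational(1, 2)) = Pow(Add(Add(-3, Mul(Rational(1, 2), I, Pow(46, Rational(1, 2)))), Mul(-6, -46)), Rational(1, 2)) = Pow(Add(Add(-3, Mul(Rational(1, 2), I, Pow(46, Rational(1, 2)))), 276), Rational(1, 2)) = Pow(Add(273, Mul(Rational(1, 2), I, Pow(46, Rational(1, 2)))), Rational(1, 2))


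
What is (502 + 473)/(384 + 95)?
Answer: 975/479 ≈ 2.0355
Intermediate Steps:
(502 + 473)/(384 + 95) = 975/479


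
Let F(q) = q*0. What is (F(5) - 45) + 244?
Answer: 199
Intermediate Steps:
F(q) = 0
(F(5) - 45) + 244 = (0 - 45) + 244 = -45 + 244 = 199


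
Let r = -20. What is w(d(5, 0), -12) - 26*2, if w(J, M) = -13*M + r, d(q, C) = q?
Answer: 84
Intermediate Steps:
w(J, M) = -20 - 13*M (w(J, M) = -13*M - 20 = -20 - 13*M)
w(d(5, 0), -12) - 26*2 = (-20 - 13*(-12)) - 26*2 = (-20 + 156) - 1*52 = 136 - 52 = 84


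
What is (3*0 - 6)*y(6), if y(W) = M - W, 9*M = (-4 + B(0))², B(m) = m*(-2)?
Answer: 76/3 ≈ 25.333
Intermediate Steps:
B(m) = -2*m
M = 16/9 (M = (-4 - 2*0)²/9 = (-4 + 0)²/9 = (⅑)*(-4)² = (⅑)*16 = 16/9 ≈ 1.7778)
y(W) = 16/9 - W
(3*0 - 6)*y(6) = (3*0 - 6)*(16/9 - 1*6) = (0 - 6)*(16/9 - 6) = -6*(-38/9) = 76/3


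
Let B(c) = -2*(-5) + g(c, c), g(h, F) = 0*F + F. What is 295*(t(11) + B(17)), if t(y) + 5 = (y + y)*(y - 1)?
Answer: 71390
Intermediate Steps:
g(h, F) = F (g(h, F) = 0 + F = F)
B(c) = 10 + c (B(c) = -2*(-5) + c = 10 + c)
t(y) = -5 + 2*y*(-1 + y) (t(y) = -5 + (y + y)*(y - 1) = -5 + (2*y)*(-1 + y) = -5 + 2*y*(-1 + y))
295*(t(11) + B(17)) = 295*((-5 - 2*11 + 2*11²) + (10 + 17)) = 295*((-5 - 22 + 2*121) + 27) = 295*((-5 - 22 + 242) + 27) = 295*(215 + 27) = 295*242 = 71390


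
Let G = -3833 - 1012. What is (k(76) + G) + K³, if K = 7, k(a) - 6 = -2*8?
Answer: -4512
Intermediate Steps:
k(a) = -10 (k(a) = 6 - 2*8 = 6 - 16 = -10)
G = -4845
(k(76) + G) + K³ = (-10 - 4845) + 7³ = -4855 + 343 = -4512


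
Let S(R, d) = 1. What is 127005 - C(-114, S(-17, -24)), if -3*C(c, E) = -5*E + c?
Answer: 380896/3 ≈ 1.2697e+5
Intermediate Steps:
C(c, E) = -c/3 + 5*E/3 (C(c, E) = -(-5*E + c)/3 = -(c - 5*E)/3 = -c/3 + 5*E/3)
127005 - C(-114, S(-17, -24)) = 127005 - (-⅓*(-114) + (5/3)*1) = 127005 - (38 + 5/3) = 127005 - 1*119/3 = 127005 - 119/3 = 380896/3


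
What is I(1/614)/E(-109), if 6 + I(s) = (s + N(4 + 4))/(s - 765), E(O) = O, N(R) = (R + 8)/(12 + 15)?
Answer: 76102709/1382353587 ≈ 0.055053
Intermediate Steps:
N(R) = 8/27 + R/27 (N(R) = (8 + R)/27 = (8 + R)*(1/27) = 8/27 + R/27)
I(s) = -6 + (16/27 + s)/(-765 + s) (I(s) = -6 + (s + (8/27 + (4 + 4)/27))/(s - 765) = -6 + (s + (8/27 + (1/27)*8))/(-765 + s) = -6 + (s + (8/27 + 8/27))/(-765 + s) = -6 + (s + 16/27)/(-765 + s) = -6 + (16/27 + s)/(-765 + s))
I(1/614)/E(-109) = ((123946 - 135/614)/(27*(-765 + 1/614)))/(-109) = ((123946 - 135*1/614)/(27*(-765 + 1/614)))*(-1/109) = ((123946 - 135/614)/(27*(-469709/614)))*(-1/109) = ((1/27)*(-614/469709)*(76102709/614))*(-1/109) = -76102709/12682143*(-1/109) = 76102709/1382353587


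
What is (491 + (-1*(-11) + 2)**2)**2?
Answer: 435600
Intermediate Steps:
(491 + (-1*(-11) + 2)**2)**2 = (491 + (11 + 2)**2)**2 = (491 + 13**2)**2 = (491 + 169)**2 = 660**2 = 435600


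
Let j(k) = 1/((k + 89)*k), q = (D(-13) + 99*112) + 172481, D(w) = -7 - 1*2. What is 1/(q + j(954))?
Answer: 995022/182646238321 ≈ 5.4478e-6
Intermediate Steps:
D(w) = -9 (D(w) = -7 - 2 = -9)
q = 183560 (q = (-9 + 99*112) + 172481 = (-9 + 11088) + 172481 = 11079 + 172481 = 183560)
j(k) = 1/(k*(89 + k)) (j(k) = 1/((89 + k)*k) = 1/(k*(89 + k)))
1/(q + j(954)) = 1/(183560 + 1/(954*(89 + 954))) = 1/(183560 + (1/954)/1043) = 1/(183560 + (1/954)*(1/1043)) = 1/(183560 + 1/995022) = 1/(182646238321/995022) = 995022/182646238321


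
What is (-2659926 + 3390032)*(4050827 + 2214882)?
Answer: 4574631735154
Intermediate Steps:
(-2659926 + 3390032)*(4050827 + 2214882) = 730106*6265709 = 4574631735154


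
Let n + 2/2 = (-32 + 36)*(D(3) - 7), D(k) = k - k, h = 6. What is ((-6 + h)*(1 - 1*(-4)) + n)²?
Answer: 841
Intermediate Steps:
D(k) = 0
n = -29 (n = -1 + (-32 + 36)*(0 - 7) = -1 + 4*(-7) = -1 - 28 = -29)
((-6 + h)*(1 - 1*(-4)) + n)² = ((-6 + 6)*(1 - 1*(-4)) - 29)² = (0*(1 + 4) - 29)² = (0*5 - 29)² = (0 - 29)² = (-29)² = 841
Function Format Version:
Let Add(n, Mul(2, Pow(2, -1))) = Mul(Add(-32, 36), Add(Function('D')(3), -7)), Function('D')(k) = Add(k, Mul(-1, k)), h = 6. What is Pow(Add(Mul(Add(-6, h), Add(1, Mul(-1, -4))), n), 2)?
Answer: 841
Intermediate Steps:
Function('D')(k) = 0
n = -29 (n = Add(-1, Mul(Add(-32, 36), Add(0, -7))) = Add(-1, Mul(4, -7)) = Add(-1, -28) = -29)
Pow(Add(Mul(Add(-6, h), Add(1, Mul(-1, -4))), n), 2) = Pow(Add(Mul(Add(-6, 6), Add(1, Mul(-1, -4))), -29), 2) = Pow(Add(Mul(0, Add(1, 4)), -29), 2) = Pow(Add(Mul(0, 5), -29), 2) = Pow(Add(0, -29), 2) = Pow(-29, 2) = 841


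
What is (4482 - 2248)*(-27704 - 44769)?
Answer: -161904682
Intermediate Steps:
(4482 - 2248)*(-27704 - 44769) = 2234*(-72473) = -161904682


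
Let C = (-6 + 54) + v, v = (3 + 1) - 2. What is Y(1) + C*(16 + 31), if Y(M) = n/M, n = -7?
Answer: 2343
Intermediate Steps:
v = 2 (v = 4 - 2 = 2)
Y(M) = -7/M
C = 50 (C = (-6 + 54) + 2 = 48 + 2 = 50)
Y(1) + C*(16 + 31) = -7/1 + 50*(16 + 31) = -7*1 + 50*47 = -7 + 2350 = 2343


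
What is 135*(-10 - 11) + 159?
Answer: -2676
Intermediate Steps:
135*(-10 - 11) + 159 = 135*(-21) + 159 = -2835 + 159 = -2676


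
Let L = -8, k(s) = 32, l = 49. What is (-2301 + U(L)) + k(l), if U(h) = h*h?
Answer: -2205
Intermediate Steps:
U(h) = h²
(-2301 + U(L)) + k(l) = (-2301 + (-8)²) + 32 = (-2301 + 64) + 32 = -2237 + 32 = -2205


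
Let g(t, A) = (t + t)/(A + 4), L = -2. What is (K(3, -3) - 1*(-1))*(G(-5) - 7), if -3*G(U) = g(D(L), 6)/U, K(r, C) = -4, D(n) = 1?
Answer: 524/25 ≈ 20.960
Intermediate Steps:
g(t, A) = 2*t/(4 + A) (g(t, A) = (2*t)/(4 + A) = 2*t/(4 + A))
G(U) = -1/(15*U) (G(U) = -2*1/(4 + 6)/(3*U) = -2*1/10/(3*U) = -2*1*(⅒)/(3*U) = -1/(15*U))
(K(3, -3) - 1*(-1))*(G(-5) - 7) = (-4 - 1*(-1))*(-1/15/(-5) - 7) = (-4 + 1)*(-1/15*(-⅕) - 7) = -3*(1/75 - 7) = -3*(-524/75) = 524/25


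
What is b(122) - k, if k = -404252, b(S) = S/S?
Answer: 404253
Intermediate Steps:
b(S) = 1
b(122) - k = 1 - 1*(-404252) = 1 + 404252 = 404253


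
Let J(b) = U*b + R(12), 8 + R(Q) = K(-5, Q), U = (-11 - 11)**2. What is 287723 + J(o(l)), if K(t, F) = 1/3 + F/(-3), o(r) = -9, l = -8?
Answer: 850066/3 ≈ 2.8336e+5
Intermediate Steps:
K(t, F) = 1/3 - F/3 (K(t, F) = 1*(1/3) + F*(-1/3) = 1/3 - F/3)
U = 484 (U = (-22)**2 = 484)
R(Q) = -23/3 - Q/3 (R(Q) = -8 + (1/3 - Q/3) = -23/3 - Q/3)
J(b) = -35/3 + 484*b (J(b) = 484*b + (-23/3 - 1/3*12) = 484*b + (-23/3 - 4) = 484*b - 35/3 = -35/3 + 484*b)
287723 + J(o(l)) = 287723 + (-35/3 + 484*(-9)) = 287723 + (-35/3 - 4356) = 287723 - 13103/3 = 850066/3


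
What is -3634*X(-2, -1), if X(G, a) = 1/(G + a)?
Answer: 3634/3 ≈ 1211.3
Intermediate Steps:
-3634*X(-2, -1) = -3634/(-2 - 1) = -3634/(-3) = -3634*(-1/3) = 3634/3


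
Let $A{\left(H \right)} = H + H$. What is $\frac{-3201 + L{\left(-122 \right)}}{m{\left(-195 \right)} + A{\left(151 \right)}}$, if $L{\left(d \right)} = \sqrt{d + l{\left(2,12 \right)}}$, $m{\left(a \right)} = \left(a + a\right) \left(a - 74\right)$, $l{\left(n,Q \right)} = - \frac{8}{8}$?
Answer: $- \frac{3201}{105212} + \frac{i \sqrt{123}}{105212} \approx -0.030424 + 0.00010541 i$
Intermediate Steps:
$l{\left(n,Q \right)} = -1$ ($l{\left(n,Q \right)} = \left(-8\right) \frac{1}{8} = -1$)
$A{\left(H \right)} = 2 H$
$m{\left(a \right)} = 2 a \left(-74 + a\right)$
$L{\left(d \right)} = \sqrt{-1 + d}$ ($L{\left(d \right)} = \sqrt{d - 1} = \sqrt{-1 + d}$)
$\frac{-3201 + L{\left(-122 \right)}}{m{\left(-195 \right)} + A{\left(151 \right)}} = \frac{-3201 + \sqrt{-1 - 122}}{2 \left(-195\right) \left(-74 - 195\right) + 2 \cdot 151} = \frac{-3201 + \sqrt{-123}}{2 \left(-195\right) \left(-269\right) + 302} = \frac{-3201 + i \sqrt{123}}{104910 + 302} = \frac{-3201 + i \sqrt{123}}{105212} = \left(-3201 + i \sqrt{123}\right) \frac{1}{105212} = - \frac{3201}{105212} + \frac{i \sqrt{123}}{105212}$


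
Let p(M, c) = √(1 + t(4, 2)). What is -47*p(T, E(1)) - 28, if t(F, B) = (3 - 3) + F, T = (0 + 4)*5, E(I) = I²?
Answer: -28 - 47*√5 ≈ -133.10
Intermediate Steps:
T = 20 (T = 4*5 = 20)
t(F, B) = F (t(F, B) = 0 + F = F)
p(M, c) = √5 (p(M, c) = √(1 + 4) = √5)
-47*p(T, E(1)) - 28 = -47*√5 - 28 = -28 - 47*√5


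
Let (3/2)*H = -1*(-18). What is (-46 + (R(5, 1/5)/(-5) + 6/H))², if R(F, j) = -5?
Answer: 7921/4 ≈ 1980.3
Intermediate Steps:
H = 12 (H = 2*(-1*(-18))/3 = (⅔)*18 = 12)
(-46 + (R(5, 1/5)/(-5) + 6/H))² = (-46 + (-5/(-5) + 6/12))² = (-46 + (-5*(-⅕) + 6*(1/12)))² = (-46 + (1 + ½))² = (-46 + 3/2)² = (-89/2)² = 7921/4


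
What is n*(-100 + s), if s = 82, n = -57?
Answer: 1026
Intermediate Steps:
n*(-100 + s) = -57*(-100 + 82) = -57*(-18) = 1026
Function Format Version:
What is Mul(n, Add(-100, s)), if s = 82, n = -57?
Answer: 1026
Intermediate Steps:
Mul(n, Add(-100, s)) = Mul(-57, Add(-100, 82)) = Mul(-57, -18) = 1026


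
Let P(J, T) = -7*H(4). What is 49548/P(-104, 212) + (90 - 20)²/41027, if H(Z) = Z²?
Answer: -72580607/164108 ≈ -442.27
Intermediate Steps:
P(J, T) = -112 (P(J, T) = -7*4² = -7*16 = -112)
49548/P(-104, 212) + (90 - 20)²/41027 = 49548/(-112) + (90 - 20)²/41027 = 49548*(-1/112) + 70²*(1/41027) = -12387/28 + 4900*(1/41027) = -12387/28 + 700/5861 = -72580607/164108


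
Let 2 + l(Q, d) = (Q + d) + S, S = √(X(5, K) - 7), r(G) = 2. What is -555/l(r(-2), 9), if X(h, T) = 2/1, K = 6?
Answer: -4995/86 + 555*I*√5/86 ≈ -58.081 + 14.43*I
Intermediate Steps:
X(h, T) = 2 (X(h, T) = 2*1 = 2)
S = I*√5 (S = √(2 - 7) = √(-5) = I*√5 ≈ 2.2361*I)
l(Q, d) = -2 + Q + d + I*√5 (l(Q, d) = -2 + ((Q + d) + I*√5) = -2 + (Q + d + I*√5) = -2 + Q + d + I*√5)
-555/l(r(-2), 9) = -555/(-2 + 2 + 9 + I*√5) = -555/(9 + I*√5)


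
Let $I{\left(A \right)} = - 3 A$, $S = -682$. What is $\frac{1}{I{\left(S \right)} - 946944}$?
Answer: $- \frac{1}{944898} \approx -1.0583 \cdot 10^{-6}$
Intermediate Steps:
$\frac{1}{I{\left(S \right)} - 946944} = \frac{1}{\left(-3\right) \left(-682\right) - 946944} = \frac{1}{2046 - 946944} = \frac{1}{-944898} = - \frac{1}{944898}$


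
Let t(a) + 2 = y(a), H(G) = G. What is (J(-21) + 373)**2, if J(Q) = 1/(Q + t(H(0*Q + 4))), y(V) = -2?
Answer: 86936976/625 ≈ 1.3910e+5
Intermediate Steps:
t(a) = -4 (t(a) = -2 - 2 = -4)
J(Q) = 1/(-4 + Q) (J(Q) = 1/(Q - 4) = 1/(-4 + Q))
(J(-21) + 373)**2 = (1/(-4 - 21) + 373)**2 = (1/(-25) + 373)**2 = (-1/25 + 373)**2 = (9324/25)**2 = 86936976/625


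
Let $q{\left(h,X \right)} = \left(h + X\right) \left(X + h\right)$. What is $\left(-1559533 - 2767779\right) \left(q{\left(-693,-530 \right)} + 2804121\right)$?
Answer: $-18606792503200$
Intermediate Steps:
$q{\left(h,X \right)} = \left(X + h\right)^{2}$ ($q{\left(h,X \right)} = \left(X + h\right) \left(X + h\right) = \left(X + h\right)^{2}$)
$\left(-1559533 - 2767779\right) \left(q{\left(-693,-530 \right)} + 2804121\right) = \left(-1559533 - 2767779\right) \left(\left(-530 - 693\right)^{2} + 2804121\right) = - 4327312 \left(\left(-1223\right)^{2} + 2804121\right) = - 4327312 \left(1495729 + 2804121\right) = \left(-4327312\right) 4299850 = -18606792503200$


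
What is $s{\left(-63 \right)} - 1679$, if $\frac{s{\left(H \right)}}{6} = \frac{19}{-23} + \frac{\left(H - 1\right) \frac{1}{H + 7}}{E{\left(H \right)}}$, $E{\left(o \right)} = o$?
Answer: $- \frac{5693825}{3381} \approx -1684.1$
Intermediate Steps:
$s{\left(H \right)} = - \frac{114}{23} + \frac{6 \left(-1 + H\right)}{H \left(7 + H\right)}$ ($s{\left(H \right)} = 6 \left(\frac{19}{-23} + \frac{\left(H - 1\right) \frac{1}{H + 7}}{H}\right) = 6 \left(19 \left(- \frac{1}{23}\right) + \frac{\left(-1 + H\right) \frac{1}{7 + H}}{H}\right) = 6 \left(- \frac{19}{23} + \frac{\frac{1}{7 + H} \left(-1 + H\right)}{H}\right) = 6 \left(- \frac{19}{23} + \frac{-1 + H}{H \left(7 + H\right)}\right) = - \frac{114}{23} + \frac{6 \left(-1 + H\right)}{H \left(7 + H\right)}$)
$s{\left(-63 \right)} - 1679 = \frac{6 \left(-23 - -6930 - 19 \left(-63\right)^{2}\right)}{23 \left(-63\right) \left(7 - 63\right)} - 1679 = \frac{6}{23} \left(- \frac{1}{63}\right) \frac{1}{-56} \left(-23 + 6930 - 75411\right) - 1679 = \frac{6}{23} \left(- \frac{1}{63}\right) \left(- \frac{1}{56}\right) \left(-23 + 6930 - 75411\right) - 1679 = \frac{6}{23} \left(- \frac{1}{63}\right) \left(- \frac{1}{56}\right) \left(-68504\right) - 1679 = - \frac{17126}{3381} - 1679 = - \frac{5693825}{3381}$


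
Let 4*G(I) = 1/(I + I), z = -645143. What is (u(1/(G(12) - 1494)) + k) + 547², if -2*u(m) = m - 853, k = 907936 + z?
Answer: 161330365607/286846 ≈ 5.6243e+5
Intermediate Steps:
G(I) = 1/(8*I) (G(I) = 1/(4*(I + I)) = 1/(4*((2*I))) = (1/(2*I))/4 = 1/(8*I))
k = 262793 (k = 907936 - 645143 = 262793)
u(m) = 853/2 - m/2 (u(m) = -(m - 853)/2 = -(-853 + m)/2 = 853/2 - m/2)
(u(1/(G(12) - 1494)) + k) + 547² = ((853/2 - 1/(2*((⅛)/12 - 1494))) + 262793) + 547² = ((853/2 - 1/(2*((⅛)*(1/12) - 1494))) + 262793) + 299209 = ((853/2 - 1/(2*(1/96 - 1494))) + 262793) + 299209 = ((853/2 - 1/(2*(-143423/96))) + 262793) + 299209 = ((853/2 - ½*(-96/143423)) + 262793) + 299209 = ((853/2 + 48/143423) + 262793) + 299209 = (122339915/286846 + 262793) + 299209 = 75503460793/286846 + 299209 = 161330365607/286846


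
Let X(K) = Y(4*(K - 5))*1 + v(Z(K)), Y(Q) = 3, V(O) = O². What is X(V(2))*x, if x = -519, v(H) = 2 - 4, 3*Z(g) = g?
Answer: -519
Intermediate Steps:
Z(g) = g/3
v(H) = -2
X(K) = 1 (X(K) = 3*1 - 2 = 3 - 2 = 1)
X(V(2))*x = 1*(-519) = -519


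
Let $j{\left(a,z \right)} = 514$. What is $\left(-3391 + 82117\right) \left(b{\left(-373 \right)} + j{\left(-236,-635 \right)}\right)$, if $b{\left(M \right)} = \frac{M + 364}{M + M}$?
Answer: $\frac{15093860439}{373} \approx 4.0466 \cdot 10^{7}$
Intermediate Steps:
$b{\left(M \right)} = \frac{364 + M}{2 M}$
$\left(-3391 + 82117\right) \left(b{\left(-373 \right)} + j{\left(-236,-635 \right)}\right) = \left(-3391 + 82117\right) \left(\frac{364 - 373}{2 \left(-373\right)} + 514\right) = 78726 \left(\frac{1}{2} \left(- \frac{1}{373}\right) \left(-9\right) + 514\right) = 78726 \left(\frac{9}{746} + 514\right) = 78726 \cdot \frac{383453}{746} = \frac{15093860439}{373}$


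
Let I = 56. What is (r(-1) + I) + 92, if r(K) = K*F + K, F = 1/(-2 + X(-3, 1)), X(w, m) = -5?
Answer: 1030/7 ≈ 147.14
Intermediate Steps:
F = -1/7 (F = 1/(-2 - 5) = 1/(-7) = -1/7 ≈ -0.14286)
r(K) = 6*K/7 (r(K) = K*(-1/7) + K = -K/7 + K = 6*K/7)
(r(-1) + I) + 92 = ((6/7)*(-1) + 56) + 92 = (-6/7 + 56) + 92 = 386/7 + 92 = 1030/7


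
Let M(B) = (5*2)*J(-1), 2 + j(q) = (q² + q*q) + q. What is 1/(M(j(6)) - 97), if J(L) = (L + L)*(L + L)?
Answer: -1/57 ≈ -0.017544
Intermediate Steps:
j(q) = -2 + q + 2*q² (j(q) = -2 + ((q² + q*q) + q) = -2 + ((q² + q²) + q) = -2 + (2*q² + q) = -2 + (q + 2*q²) = -2 + q + 2*q²)
J(L) = 4*L² (J(L) = (2*L)*(2*L) = 4*L²)
M(B) = 40 (M(B) = (5*2)*(4*(-1)²) = 10*(4*1) = 10*4 = 40)
1/(M(j(6)) - 97) = 1/(40 - 97) = 1/(-57) = -1/57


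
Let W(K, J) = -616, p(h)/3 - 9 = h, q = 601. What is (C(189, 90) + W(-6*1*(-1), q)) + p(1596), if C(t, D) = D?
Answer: 4289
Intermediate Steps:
p(h) = 27 + 3*h
(C(189, 90) + W(-6*1*(-1), q)) + p(1596) = (90 - 616) + (27 + 3*1596) = -526 + (27 + 4788) = -526 + 4815 = 4289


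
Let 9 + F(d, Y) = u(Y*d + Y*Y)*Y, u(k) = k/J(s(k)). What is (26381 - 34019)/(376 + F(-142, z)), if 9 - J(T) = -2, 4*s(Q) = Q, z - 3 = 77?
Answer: 28006/130921 ≈ 0.21392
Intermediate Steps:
z = 80 (z = 3 + 77 = 80)
s(Q) = Q/4
J(T) = 11 (J(T) = 9 - 1*(-2) = 9 + 2 = 11)
u(k) = k/11
F(d, Y) = -9 + Y*(Y²/11 + Y*d/11) (F(d, Y) = -9 + ((Y*d + Y*Y)/11)*Y = -9 + ((Y*d + Y²)/11)*Y = -9 + ((Y² + Y*d)/11)*Y = -9 + (Y²/11 + Y*d/11)*Y = -9 + Y*(Y²/11 + Y*d/11))
(26381 - 34019)/(376 + F(-142, z)) = (26381 - 34019)/(376 + (-9 + (1/11)*80²*(80 - 142))) = -7638/(376 + (-9 + (1/11)*6400*(-62))) = -7638/(376 + (-9 - 396800/11)) = -7638/(376 - 396899/11) = -7638/(-392763/11) = -7638*(-11/392763) = 28006/130921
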